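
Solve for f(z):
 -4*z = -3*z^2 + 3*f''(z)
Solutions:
 f(z) = C1 + C2*z + z^4/12 - 2*z^3/9


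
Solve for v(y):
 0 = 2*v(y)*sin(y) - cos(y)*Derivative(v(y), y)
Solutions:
 v(y) = C1/cos(y)^2


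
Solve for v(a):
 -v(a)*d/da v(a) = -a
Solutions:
 v(a) = -sqrt(C1 + a^2)
 v(a) = sqrt(C1 + a^2)


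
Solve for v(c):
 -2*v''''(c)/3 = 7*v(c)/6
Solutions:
 v(c) = (C1*sin(7^(1/4)*c/2) + C2*cos(7^(1/4)*c/2))*exp(-7^(1/4)*c/2) + (C3*sin(7^(1/4)*c/2) + C4*cos(7^(1/4)*c/2))*exp(7^(1/4)*c/2)


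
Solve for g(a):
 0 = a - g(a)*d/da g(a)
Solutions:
 g(a) = -sqrt(C1 + a^2)
 g(a) = sqrt(C1 + a^2)


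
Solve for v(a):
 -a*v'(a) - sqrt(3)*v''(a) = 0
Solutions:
 v(a) = C1 + C2*erf(sqrt(2)*3^(3/4)*a/6)


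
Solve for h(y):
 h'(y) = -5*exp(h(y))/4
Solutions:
 h(y) = log(1/(C1 + 5*y)) + 2*log(2)


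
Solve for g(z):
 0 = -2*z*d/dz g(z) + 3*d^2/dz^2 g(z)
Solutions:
 g(z) = C1 + C2*erfi(sqrt(3)*z/3)


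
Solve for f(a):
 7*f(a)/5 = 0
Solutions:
 f(a) = 0


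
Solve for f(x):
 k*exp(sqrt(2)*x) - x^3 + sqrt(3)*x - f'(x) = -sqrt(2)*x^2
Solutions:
 f(x) = C1 + sqrt(2)*k*exp(sqrt(2)*x)/2 - x^4/4 + sqrt(2)*x^3/3 + sqrt(3)*x^2/2


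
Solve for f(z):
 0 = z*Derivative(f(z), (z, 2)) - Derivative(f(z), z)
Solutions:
 f(z) = C1 + C2*z^2


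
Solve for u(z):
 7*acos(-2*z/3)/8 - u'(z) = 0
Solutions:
 u(z) = C1 + 7*z*acos(-2*z/3)/8 + 7*sqrt(9 - 4*z^2)/16


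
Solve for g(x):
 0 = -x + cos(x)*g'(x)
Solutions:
 g(x) = C1 + Integral(x/cos(x), x)


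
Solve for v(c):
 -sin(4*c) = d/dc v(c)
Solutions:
 v(c) = C1 + cos(4*c)/4


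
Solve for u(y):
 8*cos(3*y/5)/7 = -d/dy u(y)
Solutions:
 u(y) = C1 - 40*sin(3*y/5)/21


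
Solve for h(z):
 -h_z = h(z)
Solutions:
 h(z) = C1*exp(-z)


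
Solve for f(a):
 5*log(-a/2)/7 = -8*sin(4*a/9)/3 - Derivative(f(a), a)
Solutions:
 f(a) = C1 - 5*a*log(-a)/7 + 5*a*log(2)/7 + 5*a/7 + 6*cos(4*a/9)


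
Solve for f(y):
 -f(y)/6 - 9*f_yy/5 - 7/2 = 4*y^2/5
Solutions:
 f(y) = C1*sin(sqrt(30)*y/18) + C2*cos(sqrt(30)*y/18) - 24*y^2/5 + 2067/25


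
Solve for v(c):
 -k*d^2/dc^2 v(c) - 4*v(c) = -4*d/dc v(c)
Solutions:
 v(c) = C1*exp(2*c*(1 - sqrt(1 - k))/k) + C2*exp(2*c*(sqrt(1 - k) + 1)/k)


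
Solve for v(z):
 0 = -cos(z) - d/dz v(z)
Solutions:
 v(z) = C1 - sin(z)


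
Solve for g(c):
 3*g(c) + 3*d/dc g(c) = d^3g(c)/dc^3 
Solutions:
 g(c) = C1*exp(-2^(1/3)*c*(2/(sqrt(5) + 3)^(1/3) + 2^(1/3)*(sqrt(5) + 3)^(1/3))/4)*sin(2^(1/3)*sqrt(3)*c*(-2^(1/3)*(sqrt(5) + 3)^(1/3) + 2/(sqrt(5) + 3)^(1/3))/4) + C2*exp(-2^(1/3)*c*(2/(sqrt(5) + 3)^(1/3) + 2^(1/3)*(sqrt(5) + 3)^(1/3))/4)*cos(2^(1/3)*sqrt(3)*c*(-2^(1/3)*(sqrt(5) + 3)^(1/3) + 2/(sqrt(5) + 3)^(1/3))/4) + C3*exp(2^(1/3)*c*((sqrt(5) + 3)^(-1/3) + 2^(1/3)*(sqrt(5) + 3)^(1/3)/2))


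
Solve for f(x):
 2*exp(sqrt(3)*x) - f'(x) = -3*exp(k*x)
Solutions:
 f(x) = C1 + 2*sqrt(3)*exp(sqrt(3)*x)/3 + 3*exp(k*x)/k


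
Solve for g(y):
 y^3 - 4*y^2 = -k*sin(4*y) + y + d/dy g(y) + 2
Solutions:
 g(y) = C1 - k*cos(4*y)/4 + y^4/4 - 4*y^3/3 - y^2/2 - 2*y


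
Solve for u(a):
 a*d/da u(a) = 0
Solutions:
 u(a) = C1


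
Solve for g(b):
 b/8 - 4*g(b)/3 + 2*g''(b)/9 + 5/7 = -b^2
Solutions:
 g(b) = C1*exp(-sqrt(6)*b) + C2*exp(sqrt(6)*b) + 3*b^2/4 + 3*b/32 + 11/14


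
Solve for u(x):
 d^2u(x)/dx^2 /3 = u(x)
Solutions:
 u(x) = C1*exp(-sqrt(3)*x) + C2*exp(sqrt(3)*x)


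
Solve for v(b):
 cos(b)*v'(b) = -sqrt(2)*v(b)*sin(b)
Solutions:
 v(b) = C1*cos(b)^(sqrt(2))


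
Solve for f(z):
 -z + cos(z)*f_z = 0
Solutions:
 f(z) = C1 + Integral(z/cos(z), z)


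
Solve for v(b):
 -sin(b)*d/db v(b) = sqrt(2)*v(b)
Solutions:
 v(b) = C1*(cos(b) + 1)^(sqrt(2)/2)/(cos(b) - 1)^(sqrt(2)/2)


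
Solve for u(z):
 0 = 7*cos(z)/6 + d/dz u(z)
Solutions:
 u(z) = C1 - 7*sin(z)/6


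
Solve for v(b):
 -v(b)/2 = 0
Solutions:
 v(b) = 0


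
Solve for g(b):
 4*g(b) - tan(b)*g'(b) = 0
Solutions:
 g(b) = C1*sin(b)^4


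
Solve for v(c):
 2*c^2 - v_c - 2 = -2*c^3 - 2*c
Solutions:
 v(c) = C1 + c^4/2 + 2*c^3/3 + c^2 - 2*c


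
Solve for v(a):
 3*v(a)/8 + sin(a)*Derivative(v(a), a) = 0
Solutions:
 v(a) = C1*(cos(a) + 1)^(3/16)/(cos(a) - 1)^(3/16)


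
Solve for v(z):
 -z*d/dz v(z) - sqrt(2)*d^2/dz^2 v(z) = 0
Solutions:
 v(z) = C1 + C2*erf(2^(1/4)*z/2)


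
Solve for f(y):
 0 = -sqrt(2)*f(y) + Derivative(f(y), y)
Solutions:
 f(y) = C1*exp(sqrt(2)*y)


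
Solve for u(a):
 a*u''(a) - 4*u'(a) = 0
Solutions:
 u(a) = C1 + C2*a^5


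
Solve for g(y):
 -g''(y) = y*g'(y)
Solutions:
 g(y) = C1 + C2*erf(sqrt(2)*y/2)


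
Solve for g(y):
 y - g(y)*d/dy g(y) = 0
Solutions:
 g(y) = -sqrt(C1 + y^2)
 g(y) = sqrt(C1 + y^2)


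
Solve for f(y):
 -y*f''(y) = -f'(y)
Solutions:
 f(y) = C1 + C2*y^2


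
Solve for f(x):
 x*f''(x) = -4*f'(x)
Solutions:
 f(x) = C1 + C2/x^3


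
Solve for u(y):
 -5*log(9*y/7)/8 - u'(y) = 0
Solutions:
 u(y) = C1 - 5*y*log(y)/8 - 5*y*log(3)/4 + 5*y/8 + 5*y*log(7)/8


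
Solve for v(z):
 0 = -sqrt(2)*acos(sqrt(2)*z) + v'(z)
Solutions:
 v(z) = C1 + sqrt(2)*(z*acos(sqrt(2)*z) - sqrt(2)*sqrt(1 - 2*z^2)/2)


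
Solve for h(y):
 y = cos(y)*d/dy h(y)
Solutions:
 h(y) = C1 + Integral(y/cos(y), y)


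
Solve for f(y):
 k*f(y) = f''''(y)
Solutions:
 f(y) = C1*exp(-k^(1/4)*y) + C2*exp(k^(1/4)*y) + C3*exp(-I*k^(1/4)*y) + C4*exp(I*k^(1/4)*y)


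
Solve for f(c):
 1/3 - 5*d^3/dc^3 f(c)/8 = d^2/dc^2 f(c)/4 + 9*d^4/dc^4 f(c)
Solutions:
 f(c) = C1 + C2*c + 2*c^2/3 + (C3*sin(sqrt(551)*c/144) + C4*cos(sqrt(551)*c/144))*exp(-5*c/144)


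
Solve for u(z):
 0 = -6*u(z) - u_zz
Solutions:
 u(z) = C1*sin(sqrt(6)*z) + C2*cos(sqrt(6)*z)


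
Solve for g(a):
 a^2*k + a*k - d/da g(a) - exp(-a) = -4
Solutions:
 g(a) = C1 + a^3*k/3 + a^2*k/2 + 4*a + exp(-a)


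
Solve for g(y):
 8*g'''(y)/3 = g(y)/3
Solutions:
 g(y) = C3*exp(y/2) + (C1*sin(sqrt(3)*y/4) + C2*cos(sqrt(3)*y/4))*exp(-y/4)


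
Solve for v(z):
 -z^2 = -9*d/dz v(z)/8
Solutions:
 v(z) = C1 + 8*z^3/27


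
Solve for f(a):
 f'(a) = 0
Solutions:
 f(a) = C1


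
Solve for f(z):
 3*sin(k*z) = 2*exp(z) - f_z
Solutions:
 f(z) = C1 + 2*exp(z) + 3*cos(k*z)/k


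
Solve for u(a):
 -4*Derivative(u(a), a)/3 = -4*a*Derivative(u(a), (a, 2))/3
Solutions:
 u(a) = C1 + C2*a^2


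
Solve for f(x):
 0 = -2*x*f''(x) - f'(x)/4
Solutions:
 f(x) = C1 + C2*x^(7/8)


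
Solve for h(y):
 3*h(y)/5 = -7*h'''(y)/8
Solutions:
 h(y) = C3*exp(-2*3^(1/3)*35^(2/3)*y/35) + (C1*sin(3^(5/6)*35^(2/3)*y/35) + C2*cos(3^(5/6)*35^(2/3)*y/35))*exp(3^(1/3)*35^(2/3)*y/35)


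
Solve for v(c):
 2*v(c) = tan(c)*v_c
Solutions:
 v(c) = C1*sin(c)^2


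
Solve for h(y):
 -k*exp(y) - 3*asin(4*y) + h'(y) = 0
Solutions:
 h(y) = C1 + k*exp(y) + 3*y*asin(4*y) + 3*sqrt(1 - 16*y^2)/4


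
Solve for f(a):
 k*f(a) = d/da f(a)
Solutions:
 f(a) = C1*exp(a*k)


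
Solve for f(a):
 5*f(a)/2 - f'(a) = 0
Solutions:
 f(a) = C1*exp(5*a/2)


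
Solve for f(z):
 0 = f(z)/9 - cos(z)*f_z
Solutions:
 f(z) = C1*(sin(z) + 1)^(1/18)/(sin(z) - 1)^(1/18)


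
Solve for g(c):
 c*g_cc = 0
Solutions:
 g(c) = C1 + C2*c


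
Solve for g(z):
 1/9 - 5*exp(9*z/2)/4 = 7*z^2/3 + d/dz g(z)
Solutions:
 g(z) = C1 - 7*z^3/9 + z/9 - 5*exp(9*z/2)/18


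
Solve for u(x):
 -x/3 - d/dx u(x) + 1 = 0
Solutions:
 u(x) = C1 - x^2/6 + x


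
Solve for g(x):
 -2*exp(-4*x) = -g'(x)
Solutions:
 g(x) = C1 - exp(-4*x)/2


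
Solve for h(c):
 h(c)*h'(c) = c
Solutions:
 h(c) = -sqrt(C1 + c^2)
 h(c) = sqrt(C1 + c^2)


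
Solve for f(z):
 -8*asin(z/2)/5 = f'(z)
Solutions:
 f(z) = C1 - 8*z*asin(z/2)/5 - 8*sqrt(4 - z^2)/5


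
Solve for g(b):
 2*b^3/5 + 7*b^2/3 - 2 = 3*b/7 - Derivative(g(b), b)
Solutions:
 g(b) = C1 - b^4/10 - 7*b^3/9 + 3*b^2/14 + 2*b


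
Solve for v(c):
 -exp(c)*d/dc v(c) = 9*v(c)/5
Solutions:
 v(c) = C1*exp(9*exp(-c)/5)


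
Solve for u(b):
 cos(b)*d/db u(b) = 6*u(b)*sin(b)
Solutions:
 u(b) = C1/cos(b)^6


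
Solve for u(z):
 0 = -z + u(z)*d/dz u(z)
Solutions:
 u(z) = -sqrt(C1 + z^2)
 u(z) = sqrt(C1 + z^2)


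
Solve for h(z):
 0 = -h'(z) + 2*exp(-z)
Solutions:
 h(z) = C1 - 2*exp(-z)


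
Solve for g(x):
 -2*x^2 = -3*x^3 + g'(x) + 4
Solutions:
 g(x) = C1 + 3*x^4/4 - 2*x^3/3 - 4*x


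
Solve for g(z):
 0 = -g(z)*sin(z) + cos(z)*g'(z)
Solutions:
 g(z) = C1/cos(z)


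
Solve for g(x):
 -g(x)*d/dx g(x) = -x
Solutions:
 g(x) = -sqrt(C1 + x^2)
 g(x) = sqrt(C1 + x^2)


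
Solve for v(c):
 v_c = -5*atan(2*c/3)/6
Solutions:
 v(c) = C1 - 5*c*atan(2*c/3)/6 + 5*log(4*c^2 + 9)/8


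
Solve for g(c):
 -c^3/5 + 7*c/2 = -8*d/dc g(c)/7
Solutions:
 g(c) = C1 + 7*c^4/160 - 49*c^2/32


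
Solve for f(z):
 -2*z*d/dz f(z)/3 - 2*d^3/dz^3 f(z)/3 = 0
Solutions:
 f(z) = C1 + Integral(C2*airyai(-z) + C3*airybi(-z), z)


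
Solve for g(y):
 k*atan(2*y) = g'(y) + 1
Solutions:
 g(y) = C1 + k*(y*atan(2*y) - log(4*y^2 + 1)/4) - y


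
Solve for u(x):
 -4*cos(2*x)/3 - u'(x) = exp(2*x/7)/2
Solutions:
 u(x) = C1 - 7*exp(2*x/7)/4 - 2*sin(2*x)/3


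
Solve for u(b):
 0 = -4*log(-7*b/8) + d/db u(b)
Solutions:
 u(b) = C1 + 4*b*log(-b) + 4*b*(-3*log(2) - 1 + log(7))


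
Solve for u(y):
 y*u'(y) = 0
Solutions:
 u(y) = C1


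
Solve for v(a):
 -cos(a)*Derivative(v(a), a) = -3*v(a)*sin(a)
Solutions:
 v(a) = C1/cos(a)^3


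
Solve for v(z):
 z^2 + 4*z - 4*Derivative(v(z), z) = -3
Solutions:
 v(z) = C1 + z^3/12 + z^2/2 + 3*z/4


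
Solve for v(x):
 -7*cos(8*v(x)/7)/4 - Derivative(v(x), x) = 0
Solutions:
 7*x/4 - 7*log(sin(8*v(x)/7) - 1)/16 + 7*log(sin(8*v(x)/7) + 1)/16 = C1


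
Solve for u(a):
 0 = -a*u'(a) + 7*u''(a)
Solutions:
 u(a) = C1 + C2*erfi(sqrt(14)*a/14)


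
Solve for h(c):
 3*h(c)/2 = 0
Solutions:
 h(c) = 0


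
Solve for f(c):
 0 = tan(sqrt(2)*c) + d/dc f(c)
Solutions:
 f(c) = C1 + sqrt(2)*log(cos(sqrt(2)*c))/2


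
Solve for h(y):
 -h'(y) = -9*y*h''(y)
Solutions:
 h(y) = C1 + C2*y^(10/9)


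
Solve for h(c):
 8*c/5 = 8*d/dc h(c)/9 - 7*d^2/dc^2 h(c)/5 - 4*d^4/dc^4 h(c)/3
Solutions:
 h(c) = C1 + C2*exp(-c*(-21*75^(1/3)/(200 + sqrt(55435))^(1/3) + 45^(1/3)*(200 + sqrt(55435))^(1/3))/60)*sin(3^(1/6)*5^(1/3)*c*(7*3^(2/3)*5^(1/3)/(200 + sqrt(55435))^(1/3) + (200 + sqrt(55435))^(1/3))/20) + C3*exp(-c*(-21*75^(1/3)/(200 + sqrt(55435))^(1/3) + 45^(1/3)*(200 + sqrt(55435))^(1/3))/60)*cos(3^(1/6)*5^(1/3)*c*(7*3^(2/3)*5^(1/3)/(200 + sqrt(55435))^(1/3) + (200 + sqrt(55435))^(1/3))/20) + C4*exp(c*(-21*75^(1/3)/(200 + sqrt(55435))^(1/3) + 45^(1/3)*(200 + sqrt(55435))^(1/3))/30) + 9*c^2/10 + 567*c/200


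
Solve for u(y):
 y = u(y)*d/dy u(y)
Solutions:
 u(y) = -sqrt(C1 + y^2)
 u(y) = sqrt(C1 + y^2)


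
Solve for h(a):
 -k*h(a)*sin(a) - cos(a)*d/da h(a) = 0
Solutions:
 h(a) = C1*exp(k*log(cos(a)))


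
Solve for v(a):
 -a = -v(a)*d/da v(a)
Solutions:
 v(a) = -sqrt(C1 + a^2)
 v(a) = sqrt(C1 + a^2)


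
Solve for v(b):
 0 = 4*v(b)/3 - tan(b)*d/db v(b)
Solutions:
 v(b) = C1*sin(b)^(4/3)


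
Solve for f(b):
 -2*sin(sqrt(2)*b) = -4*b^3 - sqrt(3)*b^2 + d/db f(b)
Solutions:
 f(b) = C1 + b^4 + sqrt(3)*b^3/3 + sqrt(2)*cos(sqrt(2)*b)


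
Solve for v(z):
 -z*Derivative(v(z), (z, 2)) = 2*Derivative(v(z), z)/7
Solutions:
 v(z) = C1 + C2*z^(5/7)


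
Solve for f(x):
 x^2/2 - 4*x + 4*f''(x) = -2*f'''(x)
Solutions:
 f(x) = C1 + C2*x + C3*exp(-2*x) - x^4/96 + 3*x^3/16 - 9*x^2/32


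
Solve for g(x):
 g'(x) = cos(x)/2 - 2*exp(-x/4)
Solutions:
 g(x) = C1 + sin(x)/2 + 8*exp(-x/4)


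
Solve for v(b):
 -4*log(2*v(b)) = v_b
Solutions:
 Integral(1/(log(_y) + log(2)), (_y, v(b)))/4 = C1 - b


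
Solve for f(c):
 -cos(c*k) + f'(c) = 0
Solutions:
 f(c) = C1 + sin(c*k)/k


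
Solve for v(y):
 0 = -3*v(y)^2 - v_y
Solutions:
 v(y) = 1/(C1 + 3*y)


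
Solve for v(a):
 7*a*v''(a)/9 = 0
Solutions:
 v(a) = C1 + C2*a


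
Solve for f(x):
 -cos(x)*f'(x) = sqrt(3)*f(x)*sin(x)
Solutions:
 f(x) = C1*cos(x)^(sqrt(3))


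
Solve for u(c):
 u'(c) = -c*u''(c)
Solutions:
 u(c) = C1 + C2*log(c)


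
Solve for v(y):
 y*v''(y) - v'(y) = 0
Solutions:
 v(y) = C1 + C2*y^2


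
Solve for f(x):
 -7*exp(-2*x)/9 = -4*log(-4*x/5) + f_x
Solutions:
 f(x) = C1 + 4*x*log(-x) + 4*x*(-log(5) - 1 + 2*log(2)) + 7*exp(-2*x)/18


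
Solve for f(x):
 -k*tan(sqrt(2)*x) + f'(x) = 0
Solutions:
 f(x) = C1 - sqrt(2)*k*log(cos(sqrt(2)*x))/2


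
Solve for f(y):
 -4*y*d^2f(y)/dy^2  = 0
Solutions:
 f(y) = C1 + C2*y


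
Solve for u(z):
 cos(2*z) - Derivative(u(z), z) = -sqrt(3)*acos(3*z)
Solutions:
 u(z) = C1 + sqrt(3)*(z*acos(3*z) - sqrt(1 - 9*z^2)/3) + sin(2*z)/2


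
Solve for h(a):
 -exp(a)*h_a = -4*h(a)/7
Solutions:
 h(a) = C1*exp(-4*exp(-a)/7)


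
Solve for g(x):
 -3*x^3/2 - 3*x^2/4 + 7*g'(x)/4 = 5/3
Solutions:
 g(x) = C1 + 3*x^4/14 + x^3/7 + 20*x/21


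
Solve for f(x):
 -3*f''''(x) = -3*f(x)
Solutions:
 f(x) = C1*exp(-x) + C2*exp(x) + C3*sin(x) + C4*cos(x)


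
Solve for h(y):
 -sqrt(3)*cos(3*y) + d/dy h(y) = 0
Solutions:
 h(y) = C1 + sqrt(3)*sin(3*y)/3


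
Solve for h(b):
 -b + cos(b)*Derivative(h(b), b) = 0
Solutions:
 h(b) = C1 + Integral(b/cos(b), b)


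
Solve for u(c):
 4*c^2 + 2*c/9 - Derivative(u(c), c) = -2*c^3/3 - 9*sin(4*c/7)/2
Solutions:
 u(c) = C1 + c^4/6 + 4*c^3/3 + c^2/9 - 63*cos(4*c/7)/8


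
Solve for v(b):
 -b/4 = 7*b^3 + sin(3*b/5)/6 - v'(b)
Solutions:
 v(b) = C1 + 7*b^4/4 + b^2/8 - 5*cos(3*b/5)/18


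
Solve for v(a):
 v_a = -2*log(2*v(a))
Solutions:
 Integral(1/(log(_y) + log(2)), (_y, v(a)))/2 = C1 - a


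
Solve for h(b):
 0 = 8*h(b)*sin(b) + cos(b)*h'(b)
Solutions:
 h(b) = C1*cos(b)^8


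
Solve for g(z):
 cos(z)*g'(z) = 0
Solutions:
 g(z) = C1


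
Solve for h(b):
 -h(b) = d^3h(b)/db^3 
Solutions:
 h(b) = C3*exp(-b) + (C1*sin(sqrt(3)*b/2) + C2*cos(sqrt(3)*b/2))*exp(b/2)


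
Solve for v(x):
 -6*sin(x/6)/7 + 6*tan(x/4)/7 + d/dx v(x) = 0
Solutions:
 v(x) = C1 + 24*log(cos(x/4))/7 - 36*cos(x/6)/7


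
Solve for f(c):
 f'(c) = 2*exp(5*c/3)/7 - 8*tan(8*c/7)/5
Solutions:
 f(c) = C1 + 6*exp(5*c/3)/35 + 7*log(cos(8*c/7))/5


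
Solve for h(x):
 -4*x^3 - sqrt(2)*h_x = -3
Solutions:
 h(x) = C1 - sqrt(2)*x^4/2 + 3*sqrt(2)*x/2


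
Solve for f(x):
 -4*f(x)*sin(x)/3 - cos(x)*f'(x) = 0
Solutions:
 f(x) = C1*cos(x)^(4/3)


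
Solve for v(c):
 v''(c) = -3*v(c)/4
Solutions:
 v(c) = C1*sin(sqrt(3)*c/2) + C2*cos(sqrt(3)*c/2)


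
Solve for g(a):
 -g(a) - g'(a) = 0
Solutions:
 g(a) = C1*exp(-a)


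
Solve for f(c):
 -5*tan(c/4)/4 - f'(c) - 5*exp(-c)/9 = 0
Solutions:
 f(c) = C1 - 5*log(tan(c/4)^2 + 1)/2 + 5*exp(-c)/9


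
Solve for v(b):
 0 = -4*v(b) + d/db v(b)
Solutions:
 v(b) = C1*exp(4*b)


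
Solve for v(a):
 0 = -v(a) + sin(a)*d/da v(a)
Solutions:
 v(a) = C1*sqrt(cos(a) - 1)/sqrt(cos(a) + 1)


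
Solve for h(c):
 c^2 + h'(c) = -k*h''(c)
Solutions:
 h(c) = C1 + C2*exp(-c/k) - c^3/3 + c^2*k - 2*c*k^2


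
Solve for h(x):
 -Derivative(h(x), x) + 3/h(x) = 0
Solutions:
 h(x) = -sqrt(C1 + 6*x)
 h(x) = sqrt(C1 + 6*x)


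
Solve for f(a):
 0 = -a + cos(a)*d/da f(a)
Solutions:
 f(a) = C1 + Integral(a/cos(a), a)


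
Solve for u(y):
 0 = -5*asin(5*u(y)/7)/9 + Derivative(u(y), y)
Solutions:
 Integral(1/asin(5*_y/7), (_y, u(y))) = C1 + 5*y/9


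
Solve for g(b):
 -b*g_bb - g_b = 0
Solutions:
 g(b) = C1 + C2*log(b)


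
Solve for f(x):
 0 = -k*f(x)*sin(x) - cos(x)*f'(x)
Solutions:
 f(x) = C1*exp(k*log(cos(x)))


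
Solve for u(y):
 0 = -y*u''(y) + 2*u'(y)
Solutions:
 u(y) = C1 + C2*y^3


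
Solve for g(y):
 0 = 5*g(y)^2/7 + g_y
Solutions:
 g(y) = 7/(C1 + 5*y)


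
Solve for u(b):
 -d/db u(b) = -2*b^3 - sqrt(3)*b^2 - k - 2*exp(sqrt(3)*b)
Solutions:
 u(b) = C1 + b^4/2 + sqrt(3)*b^3/3 + b*k + 2*sqrt(3)*exp(sqrt(3)*b)/3


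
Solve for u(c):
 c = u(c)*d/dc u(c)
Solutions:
 u(c) = -sqrt(C1 + c^2)
 u(c) = sqrt(C1 + c^2)


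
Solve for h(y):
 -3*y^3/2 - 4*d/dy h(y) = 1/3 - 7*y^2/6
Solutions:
 h(y) = C1 - 3*y^4/32 + 7*y^3/72 - y/12


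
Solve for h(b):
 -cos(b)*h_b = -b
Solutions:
 h(b) = C1 + Integral(b/cos(b), b)


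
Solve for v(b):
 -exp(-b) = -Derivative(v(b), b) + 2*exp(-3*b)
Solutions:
 v(b) = C1 - exp(-b) - 2*exp(-3*b)/3


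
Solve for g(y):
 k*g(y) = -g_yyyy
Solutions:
 g(y) = C1*exp(-y*(-k)^(1/4)) + C2*exp(y*(-k)^(1/4)) + C3*exp(-I*y*(-k)^(1/4)) + C4*exp(I*y*(-k)^(1/4))


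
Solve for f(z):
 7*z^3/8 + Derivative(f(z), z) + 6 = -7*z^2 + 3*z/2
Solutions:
 f(z) = C1 - 7*z^4/32 - 7*z^3/3 + 3*z^2/4 - 6*z


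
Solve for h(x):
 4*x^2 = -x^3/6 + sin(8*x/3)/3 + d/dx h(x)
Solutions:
 h(x) = C1 + x^4/24 + 4*x^3/3 + cos(8*x/3)/8


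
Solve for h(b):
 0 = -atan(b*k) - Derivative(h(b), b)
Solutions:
 h(b) = C1 - Piecewise((b*atan(b*k) - log(b^2*k^2 + 1)/(2*k), Ne(k, 0)), (0, True))


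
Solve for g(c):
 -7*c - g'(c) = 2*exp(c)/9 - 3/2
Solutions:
 g(c) = C1 - 7*c^2/2 + 3*c/2 - 2*exp(c)/9


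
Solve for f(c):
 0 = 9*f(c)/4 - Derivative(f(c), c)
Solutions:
 f(c) = C1*exp(9*c/4)


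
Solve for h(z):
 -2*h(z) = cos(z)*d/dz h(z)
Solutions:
 h(z) = C1*(sin(z) - 1)/(sin(z) + 1)


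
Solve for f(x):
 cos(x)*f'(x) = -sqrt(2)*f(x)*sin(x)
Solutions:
 f(x) = C1*cos(x)^(sqrt(2))


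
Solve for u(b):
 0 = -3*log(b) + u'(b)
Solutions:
 u(b) = C1 + 3*b*log(b) - 3*b


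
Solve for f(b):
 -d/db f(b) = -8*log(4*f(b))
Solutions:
 -Integral(1/(log(_y) + 2*log(2)), (_y, f(b)))/8 = C1 - b


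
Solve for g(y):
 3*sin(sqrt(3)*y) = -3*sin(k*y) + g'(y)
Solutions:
 g(y) = C1 - sqrt(3)*cos(sqrt(3)*y) - 3*cos(k*y)/k


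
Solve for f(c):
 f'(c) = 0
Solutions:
 f(c) = C1


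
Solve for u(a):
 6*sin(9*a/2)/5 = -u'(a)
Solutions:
 u(a) = C1 + 4*cos(9*a/2)/15


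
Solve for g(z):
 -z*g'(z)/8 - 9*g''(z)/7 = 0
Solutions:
 g(z) = C1 + C2*erf(sqrt(7)*z/12)


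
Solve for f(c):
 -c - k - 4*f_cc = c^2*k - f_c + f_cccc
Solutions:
 f(c) = C1 + C2*exp(-c*(-8*18^(1/3)/(9 + sqrt(849))^(1/3) + 12^(1/3)*(9 + sqrt(849))^(1/3))/12)*sin(2^(1/3)*3^(1/6)*c*(2/(9 + sqrt(849))^(1/3) + 2^(1/3)*3^(2/3)*(9 + sqrt(849))^(1/3)/12)) + C3*exp(-c*(-8*18^(1/3)/(9 + sqrt(849))^(1/3) + 12^(1/3)*(9 + sqrt(849))^(1/3))/12)*cos(2^(1/3)*3^(1/6)*c*(2/(9 + sqrt(849))^(1/3) + 2^(1/3)*3^(2/3)*(9 + sqrt(849))^(1/3)/12)) + C4*exp(c*(-8*18^(1/3)/(9 + sqrt(849))^(1/3) + 12^(1/3)*(9 + sqrt(849))^(1/3))/6) + c^3*k/3 + 4*c^2*k + c^2/2 + 33*c*k + 4*c


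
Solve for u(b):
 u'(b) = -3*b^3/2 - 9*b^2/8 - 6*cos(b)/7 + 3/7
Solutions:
 u(b) = C1 - 3*b^4/8 - 3*b^3/8 + 3*b/7 - 6*sin(b)/7


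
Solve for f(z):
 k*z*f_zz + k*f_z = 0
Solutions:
 f(z) = C1 + C2*log(z)


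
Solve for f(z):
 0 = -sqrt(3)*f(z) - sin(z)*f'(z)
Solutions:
 f(z) = C1*(cos(z) + 1)^(sqrt(3)/2)/(cos(z) - 1)^(sqrt(3)/2)


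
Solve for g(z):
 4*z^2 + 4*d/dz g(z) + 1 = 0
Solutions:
 g(z) = C1 - z^3/3 - z/4


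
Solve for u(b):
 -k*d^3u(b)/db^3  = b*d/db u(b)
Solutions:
 u(b) = C1 + Integral(C2*airyai(b*(-1/k)^(1/3)) + C3*airybi(b*(-1/k)^(1/3)), b)


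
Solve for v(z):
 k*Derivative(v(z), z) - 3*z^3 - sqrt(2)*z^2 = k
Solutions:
 v(z) = C1 + z + 3*z^4/(4*k) + sqrt(2)*z^3/(3*k)


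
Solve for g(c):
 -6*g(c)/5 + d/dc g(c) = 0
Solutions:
 g(c) = C1*exp(6*c/5)


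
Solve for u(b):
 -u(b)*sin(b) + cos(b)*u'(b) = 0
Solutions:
 u(b) = C1/cos(b)


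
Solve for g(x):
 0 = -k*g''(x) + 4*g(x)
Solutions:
 g(x) = C1*exp(-2*x*sqrt(1/k)) + C2*exp(2*x*sqrt(1/k))


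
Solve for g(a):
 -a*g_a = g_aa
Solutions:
 g(a) = C1 + C2*erf(sqrt(2)*a/2)


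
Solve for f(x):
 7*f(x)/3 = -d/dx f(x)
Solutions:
 f(x) = C1*exp(-7*x/3)


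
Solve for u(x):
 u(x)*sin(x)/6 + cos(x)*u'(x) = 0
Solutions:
 u(x) = C1*cos(x)^(1/6)


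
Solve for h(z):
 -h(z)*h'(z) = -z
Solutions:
 h(z) = -sqrt(C1 + z^2)
 h(z) = sqrt(C1 + z^2)


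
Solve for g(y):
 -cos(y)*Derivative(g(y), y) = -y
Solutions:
 g(y) = C1 + Integral(y/cos(y), y)


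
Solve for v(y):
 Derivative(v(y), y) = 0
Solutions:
 v(y) = C1


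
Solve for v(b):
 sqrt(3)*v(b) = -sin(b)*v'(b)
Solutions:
 v(b) = C1*(cos(b) + 1)^(sqrt(3)/2)/(cos(b) - 1)^(sqrt(3)/2)


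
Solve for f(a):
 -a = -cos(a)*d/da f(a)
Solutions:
 f(a) = C1 + Integral(a/cos(a), a)


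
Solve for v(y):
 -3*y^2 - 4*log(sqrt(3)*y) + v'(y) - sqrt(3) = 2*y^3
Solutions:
 v(y) = C1 + y^4/2 + y^3 + 4*y*log(y) - 4*y + sqrt(3)*y + y*log(9)


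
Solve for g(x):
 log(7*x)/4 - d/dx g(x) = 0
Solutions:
 g(x) = C1 + x*log(x)/4 - x/4 + x*log(7)/4


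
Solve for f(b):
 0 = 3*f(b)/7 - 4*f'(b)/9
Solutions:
 f(b) = C1*exp(27*b/28)


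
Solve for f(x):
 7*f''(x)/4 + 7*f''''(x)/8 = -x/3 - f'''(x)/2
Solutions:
 f(x) = C1 + C2*x - 2*x^3/63 + 4*x^2/147 + (C3*sin(sqrt(94)*x/7) + C4*cos(sqrt(94)*x/7))*exp(-2*x/7)


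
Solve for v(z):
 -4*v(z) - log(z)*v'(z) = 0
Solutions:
 v(z) = C1*exp(-4*li(z))


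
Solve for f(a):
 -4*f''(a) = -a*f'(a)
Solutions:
 f(a) = C1 + C2*erfi(sqrt(2)*a/4)


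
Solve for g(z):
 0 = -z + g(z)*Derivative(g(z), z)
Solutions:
 g(z) = -sqrt(C1 + z^2)
 g(z) = sqrt(C1 + z^2)


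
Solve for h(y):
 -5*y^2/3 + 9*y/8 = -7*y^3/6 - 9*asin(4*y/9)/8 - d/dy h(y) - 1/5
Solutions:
 h(y) = C1 - 7*y^4/24 + 5*y^3/9 - 9*y^2/16 - 9*y*asin(4*y/9)/8 - y/5 - 9*sqrt(81 - 16*y^2)/32


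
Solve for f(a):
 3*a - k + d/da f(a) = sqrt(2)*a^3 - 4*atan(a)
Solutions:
 f(a) = C1 + sqrt(2)*a^4/4 - 3*a^2/2 + a*k - 4*a*atan(a) + 2*log(a^2 + 1)


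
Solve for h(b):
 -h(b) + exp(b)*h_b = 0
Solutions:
 h(b) = C1*exp(-exp(-b))


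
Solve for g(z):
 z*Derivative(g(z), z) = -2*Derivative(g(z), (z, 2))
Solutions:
 g(z) = C1 + C2*erf(z/2)


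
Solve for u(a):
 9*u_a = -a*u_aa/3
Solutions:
 u(a) = C1 + C2/a^26


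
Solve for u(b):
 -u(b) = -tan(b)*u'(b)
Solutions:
 u(b) = C1*sin(b)


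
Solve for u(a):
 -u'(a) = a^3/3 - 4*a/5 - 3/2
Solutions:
 u(a) = C1 - a^4/12 + 2*a^2/5 + 3*a/2


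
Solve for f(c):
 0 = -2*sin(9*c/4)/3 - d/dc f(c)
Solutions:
 f(c) = C1 + 8*cos(9*c/4)/27


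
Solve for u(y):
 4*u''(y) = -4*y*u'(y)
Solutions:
 u(y) = C1 + C2*erf(sqrt(2)*y/2)


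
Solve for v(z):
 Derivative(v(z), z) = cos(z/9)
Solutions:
 v(z) = C1 + 9*sin(z/9)


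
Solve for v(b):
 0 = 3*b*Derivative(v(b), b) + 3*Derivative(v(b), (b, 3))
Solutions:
 v(b) = C1 + Integral(C2*airyai(-b) + C3*airybi(-b), b)


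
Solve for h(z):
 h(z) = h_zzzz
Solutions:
 h(z) = C1*exp(-z) + C2*exp(z) + C3*sin(z) + C4*cos(z)


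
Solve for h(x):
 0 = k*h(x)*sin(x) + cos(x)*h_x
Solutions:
 h(x) = C1*exp(k*log(cos(x)))


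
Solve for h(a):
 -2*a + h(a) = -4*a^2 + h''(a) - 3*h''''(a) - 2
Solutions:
 h(a) = -4*a^2 + 2*a + (C1*sin(3^(3/4)*a*sin(atan(sqrt(11))/2)/3) + C2*cos(3^(3/4)*a*sin(atan(sqrt(11))/2)/3))*exp(-3^(3/4)*a*cos(atan(sqrt(11))/2)/3) + (C3*sin(3^(3/4)*a*sin(atan(sqrt(11))/2)/3) + C4*cos(3^(3/4)*a*sin(atan(sqrt(11))/2)/3))*exp(3^(3/4)*a*cos(atan(sqrt(11))/2)/3) - 10


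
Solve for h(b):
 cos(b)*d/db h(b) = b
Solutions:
 h(b) = C1 + Integral(b/cos(b), b)


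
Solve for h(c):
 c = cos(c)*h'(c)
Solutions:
 h(c) = C1 + Integral(c/cos(c), c)


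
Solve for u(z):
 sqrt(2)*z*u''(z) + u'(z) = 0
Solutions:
 u(z) = C1 + C2*z^(1 - sqrt(2)/2)


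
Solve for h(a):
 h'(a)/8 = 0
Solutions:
 h(a) = C1


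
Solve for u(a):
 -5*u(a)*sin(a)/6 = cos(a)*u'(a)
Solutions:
 u(a) = C1*cos(a)^(5/6)


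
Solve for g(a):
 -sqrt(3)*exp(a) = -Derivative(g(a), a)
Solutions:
 g(a) = C1 + sqrt(3)*exp(a)


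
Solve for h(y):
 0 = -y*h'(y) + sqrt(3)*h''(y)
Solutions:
 h(y) = C1 + C2*erfi(sqrt(2)*3^(3/4)*y/6)


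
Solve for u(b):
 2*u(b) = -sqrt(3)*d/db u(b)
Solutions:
 u(b) = C1*exp(-2*sqrt(3)*b/3)


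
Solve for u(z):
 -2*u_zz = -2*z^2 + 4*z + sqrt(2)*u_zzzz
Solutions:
 u(z) = C1 + C2*z + C3*sin(2^(1/4)*z) + C4*cos(2^(1/4)*z) + z^4/12 - z^3/3 - sqrt(2)*z^2/2


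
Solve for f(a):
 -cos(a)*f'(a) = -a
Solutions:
 f(a) = C1 + Integral(a/cos(a), a)


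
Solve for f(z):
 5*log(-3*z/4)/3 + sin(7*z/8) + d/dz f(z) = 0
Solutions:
 f(z) = C1 - 5*z*log(-z)/3 - 2*z*log(3) + z*log(6)/3 + 5*z/3 + 3*z*log(2) + 8*cos(7*z/8)/7


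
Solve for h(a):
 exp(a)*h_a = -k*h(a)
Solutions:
 h(a) = C1*exp(k*exp(-a))


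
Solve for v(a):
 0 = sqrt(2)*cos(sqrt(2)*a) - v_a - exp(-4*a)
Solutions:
 v(a) = C1 + sin(sqrt(2)*a) + exp(-4*a)/4


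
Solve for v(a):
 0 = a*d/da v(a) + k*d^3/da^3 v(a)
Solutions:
 v(a) = C1 + Integral(C2*airyai(a*(-1/k)^(1/3)) + C3*airybi(a*(-1/k)^(1/3)), a)


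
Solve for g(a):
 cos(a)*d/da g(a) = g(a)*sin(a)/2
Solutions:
 g(a) = C1/sqrt(cos(a))


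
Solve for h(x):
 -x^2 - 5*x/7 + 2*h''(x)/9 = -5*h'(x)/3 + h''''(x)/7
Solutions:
 h(x) = C1 + C2*exp(-x*(4*18^(1/3)*7^(2/3)/(sqrt(163353) + 405)^(1/3) + 84^(1/3)*(sqrt(163353) + 405)^(1/3))/36)*sin(3^(1/6)*x*(-28^(1/3)*3^(2/3)*(sqrt(163353) + 405)^(1/3) + 12*2^(1/3)*7^(2/3)/(sqrt(163353) + 405)^(1/3))/36) + C3*exp(-x*(4*18^(1/3)*7^(2/3)/(sqrt(163353) + 405)^(1/3) + 84^(1/3)*(sqrt(163353) + 405)^(1/3))/36)*cos(3^(1/6)*x*(-28^(1/3)*3^(2/3)*(sqrt(163353) + 405)^(1/3) + 12*2^(1/3)*7^(2/3)/(sqrt(163353) + 405)^(1/3))/36) + C4*exp(x*(4*18^(1/3)*7^(2/3)/(sqrt(163353) + 405)^(1/3) + 84^(1/3)*(sqrt(163353) + 405)^(1/3))/18) + x^3/5 + 47*x^2/350 - 94*x/2625


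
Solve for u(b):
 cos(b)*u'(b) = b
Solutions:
 u(b) = C1 + Integral(b/cos(b), b)


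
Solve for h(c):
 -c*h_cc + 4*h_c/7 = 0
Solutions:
 h(c) = C1 + C2*c^(11/7)


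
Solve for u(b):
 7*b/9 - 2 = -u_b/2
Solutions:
 u(b) = C1 - 7*b^2/9 + 4*b


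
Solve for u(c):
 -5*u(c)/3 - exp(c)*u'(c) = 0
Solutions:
 u(c) = C1*exp(5*exp(-c)/3)


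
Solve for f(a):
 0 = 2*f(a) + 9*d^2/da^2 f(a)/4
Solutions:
 f(a) = C1*sin(2*sqrt(2)*a/3) + C2*cos(2*sqrt(2)*a/3)


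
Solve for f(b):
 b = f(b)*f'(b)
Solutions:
 f(b) = -sqrt(C1 + b^2)
 f(b) = sqrt(C1 + b^2)


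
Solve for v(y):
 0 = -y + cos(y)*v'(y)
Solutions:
 v(y) = C1 + Integral(y/cos(y), y)


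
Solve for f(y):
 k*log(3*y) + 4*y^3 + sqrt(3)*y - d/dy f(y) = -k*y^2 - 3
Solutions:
 f(y) = C1 + k*y^3/3 + k*y*log(y) - k*y + k*y*log(3) + y^4 + sqrt(3)*y^2/2 + 3*y


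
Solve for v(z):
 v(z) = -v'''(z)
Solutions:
 v(z) = C3*exp(-z) + (C1*sin(sqrt(3)*z/2) + C2*cos(sqrt(3)*z/2))*exp(z/2)


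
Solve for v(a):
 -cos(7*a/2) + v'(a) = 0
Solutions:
 v(a) = C1 + 2*sin(7*a/2)/7


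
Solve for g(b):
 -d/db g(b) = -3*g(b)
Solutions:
 g(b) = C1*exp(3*b)


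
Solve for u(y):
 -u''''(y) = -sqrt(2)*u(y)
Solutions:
 u(y) = C1*exp(-2^(1/8)*y) + C2*exp(2^(1/8)*y) + C3*sin(2^(1/8)*y) + C4*cos(2^(1/8)*y)


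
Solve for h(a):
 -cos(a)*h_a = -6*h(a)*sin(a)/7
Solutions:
 h(a) = C1/cos(a)^(6/7)


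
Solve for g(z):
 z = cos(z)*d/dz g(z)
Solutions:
 g(z) = C1 + Integral(z/cos(z), z)


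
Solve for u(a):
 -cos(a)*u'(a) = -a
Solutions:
 u(a) = C1 + Integral(a/cos(a), a)


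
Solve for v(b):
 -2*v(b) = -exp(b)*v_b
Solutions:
 v(b) = C1*exp(-2*exp(-b))


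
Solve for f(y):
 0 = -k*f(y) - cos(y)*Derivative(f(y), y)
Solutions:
 f(y) = C1*exp(k*(log(sin(y) - 1) - log(sin(y) + 1))/2)


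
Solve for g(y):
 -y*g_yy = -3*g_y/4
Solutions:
 g(y) = C1 + C2*y^(7/4)


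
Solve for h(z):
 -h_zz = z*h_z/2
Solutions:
 h(z) = C1 + C2*erf(z/2)


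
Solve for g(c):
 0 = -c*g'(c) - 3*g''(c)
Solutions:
 g(c) = C1 + C2*erf(sqrt(6)*c/6)


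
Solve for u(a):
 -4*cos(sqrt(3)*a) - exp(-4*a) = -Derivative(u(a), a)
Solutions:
 u(a) = C1 + 4*sqrt(3)*sin(sqrt(3)*a)/3 - exp(-4*a)/4


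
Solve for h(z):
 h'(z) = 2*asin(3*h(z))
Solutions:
 Integral(1/asin(3*_y), (_y, h(z))) = C1 + 2*z


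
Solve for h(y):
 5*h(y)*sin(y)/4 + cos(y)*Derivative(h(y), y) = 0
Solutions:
 h(y) = C1*cos(y)^(5/4)


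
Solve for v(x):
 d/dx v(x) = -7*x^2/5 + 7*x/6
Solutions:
 v(x) = C1 - 7*x^3/15 + 7*x^2/12


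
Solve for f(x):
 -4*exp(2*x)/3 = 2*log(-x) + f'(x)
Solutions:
 f(x) = C1 - 2*x*log(-x) + 2*x - 2*exp(2*x)/3


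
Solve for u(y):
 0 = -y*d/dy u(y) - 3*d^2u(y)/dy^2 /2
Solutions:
 u(y) = C1 + C2*erf(sqrt(3)*y/3)


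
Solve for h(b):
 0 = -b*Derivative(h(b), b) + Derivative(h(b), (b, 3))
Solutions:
 h(b) = C1 + Integral(C2*airyai(b) + C3*airybi(b), b)


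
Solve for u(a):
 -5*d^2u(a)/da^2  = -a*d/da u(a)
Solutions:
 u(a) = C1 + C2*erfi(sqrt(10)*a/10)


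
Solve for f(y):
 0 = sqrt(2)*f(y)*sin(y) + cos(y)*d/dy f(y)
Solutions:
 f(y) = C1*cos(y)^(sqrt(2))


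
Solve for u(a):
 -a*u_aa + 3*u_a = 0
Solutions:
 u(a) = C1 + C2*a^4


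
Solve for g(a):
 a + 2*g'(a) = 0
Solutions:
 g(a) = C1 - a^2/4


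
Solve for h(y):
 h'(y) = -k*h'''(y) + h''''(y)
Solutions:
 h(y) = C1 + C2*exp(y*(-k^2/(-k^3 + sqrt(-4*k^6 + (2*k^3 + 27)^2)/2 - 27/2)^(1/3) + k - (-k^3 + sqrt(-4*k^6 + (2*k^3 + 27)^2)/2 - 27/2)^(1/3))/3) + C3*exp(y*(-4*k^2/((-1 + sqrt(3)*I)*(-k^3 + sqrt(-4*k^6 + (2*k^3 + 27)^2)/2 - 27/2)^(1/3)) + 2*k + (-k^3 + sqrt(-4*k^6 + (2*k^3 + 27)^2)/2 - 27/2)^(1/3) - sqrt(3)*I*(-k^3 + sqrt(-4*k^6 + (2*k^3 + 27)^2)/2 - 27/2)^(1/3))/6) + C4*exp(y*(4*k^2/((1 + sqrt(3)*I)*(-k^3 + sqrt(-4*k^6 + (2*k^3 + 27)^2)/2 - 27/2)^(1/3)) + 2*k + (-k^3 + sqrt(-4*k^6 + (2*k^3 + 27)^2)/2 - 27/2)^(1/3) + sqrt(3)*I*(-k^3 + sqrt(-4*k^6 + (2*k^3 + 27)^2)/2 - 27/2)^(1/3))/6)


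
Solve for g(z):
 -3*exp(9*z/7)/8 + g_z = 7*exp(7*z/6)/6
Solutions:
 g(z) = C1 + 7*exp(9*z/7)/24 + exp(7*z/6)


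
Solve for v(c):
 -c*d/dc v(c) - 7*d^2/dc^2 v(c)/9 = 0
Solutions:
 v(c) = C1 + C2*erf(3*sqrt(14)*c/14)


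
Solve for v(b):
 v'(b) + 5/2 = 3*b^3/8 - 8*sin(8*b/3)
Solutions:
 v(b) = C1 + 3*b^4/32 - 5*b/2 + 3*cos(8*b/3)


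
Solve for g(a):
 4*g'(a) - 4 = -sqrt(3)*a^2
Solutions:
 g(a) = C1 - sqrt(3)*a^3/12 + a


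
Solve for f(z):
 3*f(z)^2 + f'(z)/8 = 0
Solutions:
 f(z) = 1/(C1 + 24*z)


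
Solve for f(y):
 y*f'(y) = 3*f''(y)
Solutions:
 f(y) = C1 + C2*erfi(sqrt(6)*y/6)


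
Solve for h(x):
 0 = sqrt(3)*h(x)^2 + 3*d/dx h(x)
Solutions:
 h(x) = 3/(C1 + sqrt(3)*x)


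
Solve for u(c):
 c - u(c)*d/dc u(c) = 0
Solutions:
 u(c) = -sqrt(C1 + c^2)
 u(c) = sqrt(C1 + c^2)


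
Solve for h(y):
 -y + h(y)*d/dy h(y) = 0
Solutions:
 h(y) = -sqrt(C1 + y^2)
 h(y) = sqrt(C1 + y^2)


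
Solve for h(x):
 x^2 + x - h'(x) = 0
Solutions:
 h(x) = C1 + x^3/3 + x^2/2


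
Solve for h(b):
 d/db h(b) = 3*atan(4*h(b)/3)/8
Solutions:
 Integral(1/atan(4*_y/3), (_y, h(b))) = C1 + 3*b/8


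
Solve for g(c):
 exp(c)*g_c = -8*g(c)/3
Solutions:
 g(c) = C1*exp(8*exp(-c)/3)


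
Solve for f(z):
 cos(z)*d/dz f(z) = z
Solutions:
 f(z) = C1 + Integral(z/cos(z), z)


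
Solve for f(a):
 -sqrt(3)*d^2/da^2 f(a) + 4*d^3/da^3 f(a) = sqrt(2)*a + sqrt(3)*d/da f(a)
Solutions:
 f(a) = C1 + C2*exp(a*(sqrt(3) + sqrt(3 + 16*sqrt(3)))/8) + C3*exp(a*(-sqrt(3 + 16*sqrt(3)) + sqrt(3))/8) - sqrt(6)*a^2/6 + sqrt(6)*a/3


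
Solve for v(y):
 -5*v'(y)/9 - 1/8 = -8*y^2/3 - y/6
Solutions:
 v(y) = C1 + 8*y^3/5 + 3*y^2/20 - 9*y/40


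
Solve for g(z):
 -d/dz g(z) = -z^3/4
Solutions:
 g(z) = C1 + z^4/16


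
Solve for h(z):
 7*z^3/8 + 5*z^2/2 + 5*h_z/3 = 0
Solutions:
 h(z) = C1 - 21*z^4/160 - z^3/2


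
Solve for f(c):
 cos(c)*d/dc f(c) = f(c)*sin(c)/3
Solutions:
 f(c) = C1/cos(c)^(1/3)


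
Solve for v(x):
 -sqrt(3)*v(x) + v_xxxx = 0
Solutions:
 v(x) = C1*exp(-3^(1/8)*x) + C2*exp(3^(1/8)*x) + C3*sin(3^(1/8)*x) + C4*cos(3^(1/8)*x)


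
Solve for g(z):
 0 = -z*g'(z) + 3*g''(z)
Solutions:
 g(z) = C1 + C2*erfi(sqrt(6)*z/6)


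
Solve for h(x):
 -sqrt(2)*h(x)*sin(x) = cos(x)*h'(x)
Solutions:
 h(x) = C1*cos(x)^(sqrt(2))


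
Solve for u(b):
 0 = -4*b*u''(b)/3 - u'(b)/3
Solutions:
 u(b) = C1 + C2*b^(3/4)


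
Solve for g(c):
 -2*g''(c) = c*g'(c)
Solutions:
 g(c) = C1 + C2*erf(c/2)


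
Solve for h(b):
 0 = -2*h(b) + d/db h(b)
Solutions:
 h(b) = C1*exp(2*b)


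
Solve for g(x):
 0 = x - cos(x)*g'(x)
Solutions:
 g(x) = C1 + Integral(x/cos(x), x)


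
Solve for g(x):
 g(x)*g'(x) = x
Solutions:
 g(x) = -sqrt(C1 + x^2)
 g(x) = sqrt(C1 + x^2)


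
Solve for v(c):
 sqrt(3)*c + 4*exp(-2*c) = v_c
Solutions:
 v(c) = C1 + sqrt(3)*c^2/2 - 2*exp(-2*c)


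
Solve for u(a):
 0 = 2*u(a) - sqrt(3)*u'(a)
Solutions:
 u(a) = C1*exp(2*sqrt(3)*a/3)


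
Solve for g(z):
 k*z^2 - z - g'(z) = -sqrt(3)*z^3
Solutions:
 g(z) = C1 + k*z^3/3 + sqrt(3)*z^4/4 - z^2/2


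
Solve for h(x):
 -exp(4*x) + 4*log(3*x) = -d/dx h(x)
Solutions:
 h(x) = C1 - 4*x*log(x) + 4*x*(1 - log(3)) + exp(4*x)/4


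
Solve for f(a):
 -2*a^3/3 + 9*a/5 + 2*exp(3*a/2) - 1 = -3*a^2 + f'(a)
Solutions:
 f(a) = C1 - a^4/6 + a^3 + 9*a^2/10 - a + 4*exp(3*a/2)/3


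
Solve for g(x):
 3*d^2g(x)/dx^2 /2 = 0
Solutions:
 g(x) = C1 + C2*x


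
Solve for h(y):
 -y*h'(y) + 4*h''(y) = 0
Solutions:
 h(y) = C1 + C2*erfi(sqrt(2)*y/4)


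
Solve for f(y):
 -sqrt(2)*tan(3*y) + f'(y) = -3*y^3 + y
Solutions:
 f(y) = C1 - 3*y^4/4 + y^2/2 - sqrt(2)*log(cos(3*y))/3


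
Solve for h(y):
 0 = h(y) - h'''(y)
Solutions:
 h(y) = C3*exp(y) + (C1*sin(sqrt(3)*y/2) + C2*cos(sqrt(3)*y/2))*exp(-y/2)


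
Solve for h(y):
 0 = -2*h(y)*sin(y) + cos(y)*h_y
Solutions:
 h(y) = C1/cos(y)^2


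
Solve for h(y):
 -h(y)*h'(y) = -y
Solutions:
 h(y) = -sqrt(C1 + y^2)
 h(y) = sqrt(C1 + y^2)


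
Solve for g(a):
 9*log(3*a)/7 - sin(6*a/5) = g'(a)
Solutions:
 g(a) = C1 + 9*a*log(a)/7 - 9*a/7 + 9*a*log(3)/7 + 5*cos(6*a/5)/6


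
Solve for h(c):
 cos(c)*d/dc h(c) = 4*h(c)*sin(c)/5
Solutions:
 h(c) = C1/cos(c)^(4/5)


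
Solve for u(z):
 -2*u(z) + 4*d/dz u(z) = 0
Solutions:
 u(z) = C1*exp(z/2)


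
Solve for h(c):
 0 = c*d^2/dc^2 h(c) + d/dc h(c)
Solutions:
 h(c) = C1 + C2*log(c)


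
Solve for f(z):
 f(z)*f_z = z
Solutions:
 f(z) = -sqrt(C1 + z^2)
 f(z) = sqrt(C1 + z^2)


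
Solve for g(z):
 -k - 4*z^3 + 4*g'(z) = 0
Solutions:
 g(z) = C1 + k*z/4 + z^4/4


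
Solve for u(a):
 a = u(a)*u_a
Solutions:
 u(a) = -sqrt(C1 + a^2)
 u(a) = sqrt(C1 + a^2)


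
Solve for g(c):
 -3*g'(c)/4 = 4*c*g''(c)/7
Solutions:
 g(c) = C1 + C2/c^(5/16)


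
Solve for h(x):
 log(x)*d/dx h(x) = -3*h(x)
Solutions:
 h(x) = C1*exp(-3*li(x))


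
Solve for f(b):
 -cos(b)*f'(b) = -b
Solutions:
 f(b) = C1 + Integral(b/cos(b), b)


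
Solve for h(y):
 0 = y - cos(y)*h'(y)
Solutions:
 h(y) = C1 + Integral(y/cos(y), y)


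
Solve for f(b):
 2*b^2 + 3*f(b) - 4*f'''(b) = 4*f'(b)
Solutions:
 f(b) = C1*exp(3^(1/3)*b*(-(27 + sqrt(921))^(1/3) + 4*3^(1/3)/(27 + sqrt(921))^(1/3))/12)*sin(3^(1/6)*b*((27 + sqrt(921))^(-1/3) + 3^(2/3)*(27 + sqrt(921))^(1/3)/12)) + C2*exp(3^(1/3)*b*(-(27 + sqrt(921))^(1/3) + 4*3^(1/3)/(27 + sqrt(921))^(1/3))/12)*cos(3^(1/6)*b*((27 + sqrt(921))^(-1/3) + 3^(2/3)*(27 + sqrt(921))^(1/3)/12)) + C3*exp(-3^(1/3)*b*(-(27 + sqrt(921))^(1/3) + 4*3^(1/3)/(27 + sqrt(921))^(1/3))/6) - 2*b^2/3 - 16*b/9 - 64/27


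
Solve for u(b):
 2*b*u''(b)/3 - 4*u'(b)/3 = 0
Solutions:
 u(b) = C1 + C2*b^3


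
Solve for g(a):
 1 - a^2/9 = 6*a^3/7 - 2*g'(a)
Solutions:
 g(a) = C1 + 3*a^4/28 + a^3/54 - a/2


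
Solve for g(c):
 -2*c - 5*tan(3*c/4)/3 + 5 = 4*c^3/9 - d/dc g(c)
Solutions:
 g(c) = C1 + c^4/9 + c^2 - 5*c - 20*log(cos(3*c/4))/9


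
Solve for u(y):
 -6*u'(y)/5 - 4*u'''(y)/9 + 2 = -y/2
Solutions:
 u(y) = C1 + C2*sin(3*sqrt(30)*y/10) + C3*cos(3*sqrt(30)*y/10) + 5*y^2/24 + 5*y/3


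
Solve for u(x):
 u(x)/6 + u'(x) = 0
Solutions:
 u(x) = C1*exp(-x/6)


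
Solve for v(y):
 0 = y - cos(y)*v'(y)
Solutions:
 v(y) = C1 + Integral(y/cos(y), y)


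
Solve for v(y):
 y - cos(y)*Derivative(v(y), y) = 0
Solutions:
 v(y) = C1 + Integral(y/cos(y), y)


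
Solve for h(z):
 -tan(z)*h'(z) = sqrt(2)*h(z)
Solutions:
 h(z) = C1/sin(z)^(sqrt(2))


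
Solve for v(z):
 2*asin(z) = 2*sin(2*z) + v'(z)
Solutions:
 v(z) = C1 + 2*z*asin(z) + 2*sqrt(1 - z^2) + cos(2*z)


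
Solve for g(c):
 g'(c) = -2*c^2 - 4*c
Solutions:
 g(c) = C1 - 2*c^3/3 - 2*c^2


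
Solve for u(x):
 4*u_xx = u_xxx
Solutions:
 u(x) = C1 + C2*x + C3*exp(4*x)


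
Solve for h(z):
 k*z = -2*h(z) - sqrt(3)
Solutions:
 h(z) = -k*z/2 - sqrt(3)/2


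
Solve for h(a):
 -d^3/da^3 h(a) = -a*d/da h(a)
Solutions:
 h(a) = C1 + Integral(C2*airyai(a) + C3*airybi(a), a)


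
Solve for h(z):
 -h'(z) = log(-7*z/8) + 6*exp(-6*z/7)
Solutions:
 h(z) = C1 - z*log(-z) + z*(-log(7) + 1 + 3*log(2)) + 7*exp(-6*z/7)


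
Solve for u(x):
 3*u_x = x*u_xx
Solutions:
 u(x) = C1 + C2*x^4


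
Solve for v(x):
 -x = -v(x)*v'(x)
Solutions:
 v(x) = -sqrt(C1 + x^2)
 v(x) = sqrt(C1 + x^2)


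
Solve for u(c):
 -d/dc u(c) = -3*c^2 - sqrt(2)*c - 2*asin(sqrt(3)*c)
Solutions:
 u(c) = C1 + c^3 + sqrt(2)*c^2/2 + 2*c*asin(sqrt(3)*c) + 2*sqrt(3)*sqrt(1 - 3*c^2)/3


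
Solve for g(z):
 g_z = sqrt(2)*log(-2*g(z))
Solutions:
 -sqrt(2)*Integral(1/(log(-_y) + log(2)), (_y, g(z)))/2 = C1 - z


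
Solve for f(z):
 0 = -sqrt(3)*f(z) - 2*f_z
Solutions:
 f(z) = C1*exp(-sqrt(3)*z/2)


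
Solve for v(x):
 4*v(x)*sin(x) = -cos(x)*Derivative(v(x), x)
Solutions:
 v(x) = C1*cos(x)^4


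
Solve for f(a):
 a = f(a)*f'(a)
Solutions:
 f(a) = -sqrt(C1 + a^2)
 f(a) = sqrt(C1 + a^2)


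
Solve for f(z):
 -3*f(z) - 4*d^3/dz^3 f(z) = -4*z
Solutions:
 f(z) = C3*exp(-6^(1/3)*z/2) + 4*z/3 + (C1*sin(2^(1/3)*3^(5/6)*z/4) + C2*cos(2^(1/3)*3^(5/6)*z/4))*exp(6^(1/3)*z/4)


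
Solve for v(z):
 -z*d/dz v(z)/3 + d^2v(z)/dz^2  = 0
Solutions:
 v(z) = C1 + C2*erfi(sqrt(6)*z/6)


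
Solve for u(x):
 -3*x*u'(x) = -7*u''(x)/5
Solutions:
 u(x) = C1 + C2*erfi(sqrt(210)*x/14)


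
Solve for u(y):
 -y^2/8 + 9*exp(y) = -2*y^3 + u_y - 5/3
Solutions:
 u(y) = C1 + y^4/2 - y^3/24 + 5*y/3 + 9*exp(y)


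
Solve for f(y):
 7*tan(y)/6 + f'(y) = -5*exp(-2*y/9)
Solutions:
 f(y) = C1 - 7*log(tan(y)^2 + 1)/12 + 45*exp(-2*y/9)/2


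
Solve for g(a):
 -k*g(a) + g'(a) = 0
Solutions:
 g(a) = C1*exp(a*k)


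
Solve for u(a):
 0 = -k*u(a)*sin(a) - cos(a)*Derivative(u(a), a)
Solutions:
 u(a) = C1*exp(k*log(cos(a)))


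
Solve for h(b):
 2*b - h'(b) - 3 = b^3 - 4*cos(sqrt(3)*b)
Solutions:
 h(b) = C1 - b^4/4 + b^2 - 3*b + 4*sqrt(3)*sin(sqrt(3)*b)/3


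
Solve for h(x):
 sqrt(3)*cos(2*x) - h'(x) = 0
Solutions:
 h(x) = C1 + sqrt(3)*sin(2*x)/2


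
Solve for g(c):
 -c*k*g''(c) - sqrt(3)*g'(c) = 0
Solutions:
 g(c) = C1 + c^(((re(k) - sqrt(3))*re(k) + im(k)^2)/(re(k)^2 + im(k)^2))*(C2*sin(sqrt(3)*log(c)*Abs(im(k))/(re(k)^2 + im(k)^2)) + C3*cos(sqrt(3)*log(c)*im(k)/(re(k)^2 + im(k)^2)))


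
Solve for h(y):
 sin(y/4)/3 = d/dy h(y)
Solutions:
 h(y) = C1 - 4*cos(y/4)/3


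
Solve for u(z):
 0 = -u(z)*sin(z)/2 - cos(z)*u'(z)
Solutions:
 u(z) = C1*sqrt(cos(z))


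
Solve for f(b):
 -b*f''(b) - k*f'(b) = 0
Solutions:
 f(b) = C1 + b^(1 - re(k))*(C2*sin(log(b)*Abs(im(k))) + C3*cos(log(b)*im(k)))
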